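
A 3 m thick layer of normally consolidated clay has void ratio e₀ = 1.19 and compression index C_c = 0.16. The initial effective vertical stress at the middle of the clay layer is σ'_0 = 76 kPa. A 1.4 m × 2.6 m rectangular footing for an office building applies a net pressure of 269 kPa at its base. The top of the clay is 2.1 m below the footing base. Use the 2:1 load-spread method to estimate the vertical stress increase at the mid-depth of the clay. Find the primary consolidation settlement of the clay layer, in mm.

S_c ≈ 33.1 mm

Mid-depth of clay below the footing base: z = 2.1 + 3/2 = 3.6 m.
Stress increase at mid-clay by the 2:1 spreading method:
Δσ = qBL/((B+z)(L+z)) = 269×1.4×2.6/((1.4+3.6)(2.6+3.6)) = 31.586 kPa
Final effective stress: σ'_f = σ'_0 + Δσ = 76 + 31.586 = 107.59 kPa.
Normally consolidated clay, so the full stress increment lies on the virgin compression line:
S_c = C_c·H/(1+e₀)·log₁₀(σ'_f/σ'_0) = 0.16×3/(1+1.19)×log₁₀(107.59/76)
    = 0.21918 × 0.15096 = 0.03309 m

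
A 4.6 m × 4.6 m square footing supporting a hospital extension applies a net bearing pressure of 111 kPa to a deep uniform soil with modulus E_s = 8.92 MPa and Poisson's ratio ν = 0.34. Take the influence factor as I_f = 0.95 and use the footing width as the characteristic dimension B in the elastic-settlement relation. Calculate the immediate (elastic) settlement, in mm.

Immediate (elastic) settlement: S_e = q·B·(1−ν²)/E_s · I_f.
E_s = 8.92 MPa = 8920 kPa.
S_e = 111 × 4.6 × (1 − 0.34²) / 8920 × 0.95
    = 111 × 4.6 × 0.8844 / 8920 × 0.95
    = 0.04809 m = 48.09 mm

S_e ≈ 48.1 mm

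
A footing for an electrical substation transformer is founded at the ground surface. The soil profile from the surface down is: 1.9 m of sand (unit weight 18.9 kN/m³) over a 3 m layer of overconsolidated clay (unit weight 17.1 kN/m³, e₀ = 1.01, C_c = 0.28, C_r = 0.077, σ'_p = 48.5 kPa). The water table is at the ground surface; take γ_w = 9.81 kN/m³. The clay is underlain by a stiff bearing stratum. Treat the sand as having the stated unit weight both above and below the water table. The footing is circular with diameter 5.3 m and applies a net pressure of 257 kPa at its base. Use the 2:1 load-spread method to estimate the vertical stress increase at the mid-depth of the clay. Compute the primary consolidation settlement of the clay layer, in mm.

Mid-depth of clay below the ground surface: z = 1.9 + 3/2 = 3.4 m.
Total vertical stress at mid-clay: σ_v = 18.9×1.9 + 17.1×1.5 = 61.56 kPa.
Pore pressure: u = 9.81×(3.4 − 0) = 33.354 kPa.
Initial effective stress: σ'_0 = σ_v − u = 61.56 − 33.354 = 28.206 kPa.
Stress increase at mid-clay by the 2:1 spreading method:
Δσ ≈ qD²/(D+z)² = 257×5.3²/(5.3+3.4)² = 95.378 kPa
Final effective stress: σ'_f = 28.206 + 95.378 = 123.58 kPa.
σ'_f = 123.58 > σ'_p = 48.5 kPa, so the stress path crosses the preconsolidation pressure — recompression up to σ'_p, then virgin compression beyond:
S_c = H/(1+e₀)·[C_r·log₁₀(σ'_p/σ'_0) + C_c·log₁₀(σ'_f/σ'_p)]
    = 3/2.01 × [0.077×log₁₀(48.5/28.206) + 0.28×log₁₀(123.58/48.5)]
    = 1.4925 × [0.018126 + 0.11374] = 0.1968 m

S_c ≈ 197 mm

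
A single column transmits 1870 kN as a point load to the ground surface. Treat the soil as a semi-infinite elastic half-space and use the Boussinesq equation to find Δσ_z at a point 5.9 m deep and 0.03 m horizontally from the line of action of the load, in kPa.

Boussinesq vertical stress below a point load on an elastic half-space:
Δσ_z = 3P/(2πz²) · [1 + (r/z)²]^(−5/2)
r/z = 0.03/5.9 = 0.0050847; [1+(r/z)²]^(−5/2) = 0.99994.
Δσ_z = 3×1870/(2π×5.9²) × 0.99994 = 25.65 × 0.99994 = 25.65 kPa

Δσ_z ≈ 25.6 kPa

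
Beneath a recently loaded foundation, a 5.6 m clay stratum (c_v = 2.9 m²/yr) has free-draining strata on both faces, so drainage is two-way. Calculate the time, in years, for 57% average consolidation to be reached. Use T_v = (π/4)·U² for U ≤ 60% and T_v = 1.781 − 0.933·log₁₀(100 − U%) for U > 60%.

Drainage path length: H_d = H/2 = 2.8 m (double drainage).
U ≤ 60%: T_v = (π/4)·U² = (π/4)×0.57² = 0.25518.
t = T_v·H_d²/c_v = 0.25518×2.8²/2.9 = 0.6899 years.

t ≈ 0.69 years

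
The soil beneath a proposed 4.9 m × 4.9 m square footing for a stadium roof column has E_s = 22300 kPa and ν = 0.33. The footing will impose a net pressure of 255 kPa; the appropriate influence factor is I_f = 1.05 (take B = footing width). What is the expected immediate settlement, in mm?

Immediate (elastic) settlement: S_e = q·B·(1−ν²)/E_s · I_f.
S_e = 255 × 4.9 × (1 − 0.33²) / 22300 × 1.05
    = 255 × 4.9 × 0.8911 / 22300 × 1.05
    = 0.05243 m = 52.43 mm

S_e ≈ 52.4 mm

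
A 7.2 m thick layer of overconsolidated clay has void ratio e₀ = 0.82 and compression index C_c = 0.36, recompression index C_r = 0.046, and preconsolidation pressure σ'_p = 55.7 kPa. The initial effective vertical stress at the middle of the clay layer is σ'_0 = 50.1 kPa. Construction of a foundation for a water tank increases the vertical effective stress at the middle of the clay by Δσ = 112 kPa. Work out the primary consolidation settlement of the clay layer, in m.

S_c ≈ 0.669 m

Final effective stress: σ'_f = 50.1 + 112 = 162.1 kPa.
σ'_f = 162.1 > σ'_p = 55.7 kPa, so the stress path crosses the preconsolidation pressure — recompression up to σ'_p, then virgin compression beyond:
S_c = H/(1+e₀)·[C_r·log₁₀(σ'_p/σ'_0) + C_c·log₁₀(σ'_f/σ'_p)]
    = 7.2/1.82 × [0.046×log₁₀(55.7/50.1) + 0.36×log₁₀(162.1/55.7)]
    = 3.956 × [0.0021168 + 0.16701] = 0.6691 m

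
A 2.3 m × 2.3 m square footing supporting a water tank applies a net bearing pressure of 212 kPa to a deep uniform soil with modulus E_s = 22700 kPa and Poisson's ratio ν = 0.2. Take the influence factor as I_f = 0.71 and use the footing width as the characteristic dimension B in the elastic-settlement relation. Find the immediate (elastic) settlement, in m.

Immediate (elastic) settlement: S_e = q·B·(1−ν²)/E_s · I_f.
S_e = 212 × 2.3 × (1 − 0.2²) / 22700 × 0.71
    = 212 × 2.3 × 0.96 / 22700 × 0.71
    = 0.01464 m

S_e ≈ 0.0146 m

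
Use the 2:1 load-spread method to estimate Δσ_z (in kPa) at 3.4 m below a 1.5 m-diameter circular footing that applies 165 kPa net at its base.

By the 2:1 method the load spreads at 1 horizontal : 2 vertical, so at depth z the loaded area has grown by z in each plan dimension:
Δσ ≈ qD²/(D+z)² = 165×1.5²/(1.5+3.4)² = 15.462 kPa

Δσ_z ≈ 15.5 kPa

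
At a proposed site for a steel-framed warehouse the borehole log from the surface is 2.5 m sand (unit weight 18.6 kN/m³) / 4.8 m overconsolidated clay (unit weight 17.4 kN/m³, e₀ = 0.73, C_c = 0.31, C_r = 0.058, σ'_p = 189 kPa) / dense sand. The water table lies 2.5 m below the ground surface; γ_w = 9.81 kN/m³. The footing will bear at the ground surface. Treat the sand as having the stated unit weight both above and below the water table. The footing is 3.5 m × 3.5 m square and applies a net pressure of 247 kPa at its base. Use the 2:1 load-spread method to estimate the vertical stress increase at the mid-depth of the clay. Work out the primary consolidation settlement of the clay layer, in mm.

S_c ≈ 35.5 mm

Mid-depth of clay below the ground surface: z = 2.5 + 4.8/2 = 4.9 m.
Total vertical stress at mid-clay: σ_v = 18.6×2.5 + 17.4×2.4 = 88.26 kPa.
Pore pressure: u = 9.81×(4.9 − 2.5) = 23.544 kPa.
Initial effective stress: σ'_0 = σ_v − u = 88.26 − 23.544 = 64.716 kPa.
Stress increase at mid-clay by the 2:1 spreading method:
Δσ = qBL/((B+z)(L+z)) = 247×3.5×3.5/((3.5+4.9)(3.5+4.9)) = 42.882 kPa
Final effective stress: σ'_f = 64.716 + 42.882 = 107.6 kPa.
σ'_f = 107.6 ≤ σ'_p = 189 kPa, so the clay remains overconsolidated and only the recompression index applies:
S_c = C_r·H/(1+e₀)·log₁₀(σ'_f/σ'_0) = 0.058×4.8/1.73×log₁₀(107.6/64.716)
    = 0.16093 × 0.2208 = 0.03553 m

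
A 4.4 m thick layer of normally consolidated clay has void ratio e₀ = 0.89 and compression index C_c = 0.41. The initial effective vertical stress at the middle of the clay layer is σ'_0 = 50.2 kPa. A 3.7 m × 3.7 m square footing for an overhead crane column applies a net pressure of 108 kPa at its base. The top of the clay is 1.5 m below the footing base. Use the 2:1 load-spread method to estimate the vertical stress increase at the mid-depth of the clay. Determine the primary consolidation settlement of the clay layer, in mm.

Mid-depth of clay below the footing base: z = 1.5 + 4.4/2 = 3.7 m.
Stress increase at mid-clay by the 2:1 spreading method:
Δσ = qBL/((B+z)(L+z)) = 108×3.7×3.7/((3.7+3.7)(3.7+3.7)) = 27 kPa
Final effective stress: σ'_f = σ'_0 + Δσ = 50.2 + 27 = 77.2 kPa.
Normally consolidated clay, so the full stress increment lies on the virgin compression line:
S_c = C_c·H/(1+e₀)·log₁₀(σ'_f/σ'_0) = 0.41×4.4/(1+0.89)×log₁₀(77.2/50.2)
    = 0.9545 × 0.18691 = 0.1784 m

S_c ≈ 178 mm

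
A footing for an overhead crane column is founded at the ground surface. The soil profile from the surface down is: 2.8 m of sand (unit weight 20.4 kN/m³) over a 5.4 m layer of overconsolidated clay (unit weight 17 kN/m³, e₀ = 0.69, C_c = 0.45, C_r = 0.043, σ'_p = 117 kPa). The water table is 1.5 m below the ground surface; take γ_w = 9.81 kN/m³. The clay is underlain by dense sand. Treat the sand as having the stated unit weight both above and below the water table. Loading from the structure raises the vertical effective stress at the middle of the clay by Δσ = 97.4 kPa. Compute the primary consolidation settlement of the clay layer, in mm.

Mid-depth of clay below the ground surface: z = 2.8 + 5.4/2 = 5.5 m.
Total vertical stress at mid-clay: σ_v = 20.4×2.8 + 17×2.7 = 103.02 kPa.
Pore pressure: u = 9.81×(5.5 − 1.5) = 39.24 kPa.
Initial effective stress: σ'_0 = σ_v − u = 103.02 − 39.24 = 63.78 kPa.
Final effective stress: σ'_f = 63.78 + 97.4 = 161.18 kPa.
σ'_f = 161.18 > σ'_p = 117 kPa, so the stress path crosses the preconsolidation pressure — recompression up to σ'_p, then virgin compression beyond:
S_c = H/(1+e₀)·[C_r·log₁₀(σ'_p/σ'_0) + C_c·log₁₀(σ'_f/σ'_p)]
    = 5.4/1.69 × [0.043×log₁₀(117/63.78) + 0.45×log₁₀(161.18/117)]
    = 3.1953 × [0.011331 + 0.062606] = 0.2363 m

S_c ≈ 236 mm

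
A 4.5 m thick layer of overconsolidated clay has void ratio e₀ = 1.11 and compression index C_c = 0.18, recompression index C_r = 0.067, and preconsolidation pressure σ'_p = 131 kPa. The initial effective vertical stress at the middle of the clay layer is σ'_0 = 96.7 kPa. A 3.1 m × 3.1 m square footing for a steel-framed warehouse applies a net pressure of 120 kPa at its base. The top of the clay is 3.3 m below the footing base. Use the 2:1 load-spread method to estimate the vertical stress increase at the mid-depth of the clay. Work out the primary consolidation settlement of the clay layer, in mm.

Mid-depth of clay below the footing base: z = 3.3 + 4.5/2 = 5.55 m.
Stress increase at mid-clay by the 2:1 spreading method:
Δσ = qBL/((B+z)(L+z)) = 120×3.1×3.1/((3.1+5.55)(3.1+5.55)) = 15.412 kPa
Final effective stress: σ'_f = 96.7 + 15.412 = 112.11 kPa.
σ'_f = 112.11 ≤ σ'_p = 131 kPa, so the clay remains overconsolidated and only the recompression index applies:
S_c = C_r·H/(1+e₀)·log₁₀(σ'_f/σ'_0) = 0.067×4.5/2.11×log₁₀(112.11/96.7)
    = 0.14289 × 0.064218 = 0.009176 m

S_c ≈ 9.18 mm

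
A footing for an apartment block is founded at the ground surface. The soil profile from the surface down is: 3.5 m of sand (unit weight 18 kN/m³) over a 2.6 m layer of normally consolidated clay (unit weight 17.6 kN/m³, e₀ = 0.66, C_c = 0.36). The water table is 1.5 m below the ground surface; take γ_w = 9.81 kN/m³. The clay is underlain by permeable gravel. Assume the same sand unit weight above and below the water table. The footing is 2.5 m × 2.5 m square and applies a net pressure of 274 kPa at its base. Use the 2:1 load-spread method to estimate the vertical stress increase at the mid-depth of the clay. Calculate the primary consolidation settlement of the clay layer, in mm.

S_c ≈ 115 mm

Mid-depth of clay below the ground surface: z = 3.5 + 2.6/2 = 4.8 m.
Total vertical stress at mid-clay: σ_v = 18×3.5 + 17.6×1.3 = 85.88 kPa.
Pore pressure: u = 9.81×(4.8 − 1.5) = 32.373 kPa.
Initial effective stress: σ'_0 = σ_v − u = 85.88 − 32.373 = 53.507 kPa.
Stress increase at mid-clay by the 2:1 spreading method:
Δσ = qBL/((B+z)(L+z)) = 274×2.5×2.5/((2.5+4.8)(2.5+4.8)) = 32.135 kPa
Final effective stress: σ'_f = σ'_0 + Δσ = 53.507 + 32.135 = 85.642 kPa.
Normally consolidated clay, so the full stress increment lies on the virgin compression line:
S_c = C_c·H/(1+e₀)·log₁₀(σ'_f/σ'_0) = 0.36×2.6/(1+0.66)×log₁₀(85.642/53.507)
    = 0.56386 × 0.20428 = 0.1152 m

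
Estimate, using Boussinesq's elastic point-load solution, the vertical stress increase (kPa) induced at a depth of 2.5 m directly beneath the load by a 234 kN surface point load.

Boussinesq vertical stress below a point load on an elastic half-space:
Δσ_z = 3P/(2πz²) · [1 + (r/z)²]^(−5/2)
r/z = 0/2.5 = 0; [1+(r/z)²]^(−5/2) = 1.
Δσ_z = 3×234/(2π×2.5²) × 1 = 17.876 × 1 = 17.88 kPa

Δσ_z ≈ 17.9 kPa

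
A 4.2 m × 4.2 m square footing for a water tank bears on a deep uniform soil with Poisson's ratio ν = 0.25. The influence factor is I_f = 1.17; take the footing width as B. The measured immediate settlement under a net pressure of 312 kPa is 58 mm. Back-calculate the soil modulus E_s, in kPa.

E_s ≈ 24800 kPa

S_e = q·B·(1−ν²)/E_s · I_f  ⇒  E_s = q·B·(1−ν²)·I_f / S_e.
E_s = 312 × 4.2 × 0.9375 × 1.17 / 0.058 = 24780 kPa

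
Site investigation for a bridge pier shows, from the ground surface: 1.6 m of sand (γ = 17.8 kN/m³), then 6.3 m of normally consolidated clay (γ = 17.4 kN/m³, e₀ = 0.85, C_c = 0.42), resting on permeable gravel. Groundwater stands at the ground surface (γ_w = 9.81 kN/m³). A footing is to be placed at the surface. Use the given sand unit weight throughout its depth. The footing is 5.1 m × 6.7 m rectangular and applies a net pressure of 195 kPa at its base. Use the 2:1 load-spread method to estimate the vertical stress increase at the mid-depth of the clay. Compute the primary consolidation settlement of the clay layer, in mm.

Mid-depth of clay below the ground surface: z = 1.6 + 6.3/2 = 4.75 m.
Total vertical stress at mid-clay: σ_v = 17.8×1.6 + 17.4×3.15 = 83.29 kPa.
Pore pressure: u = 9.81×(4.75 − 0) = 46.598 kPa.
Initial effective stress: σ'_0 = σ_v − u = 83.29 − 46.598 = 36.692 kPa.
Stress increase at mid-clay by the 2:1 spreading method:
Δσ = qBL/((B+z)(L+z)) = 195×5.1×6.7/((5.1+4.75)(6.7+4.75)) = 59.08 kPa
Final effective stress: σ'_f = σ'_0 + Δσ = 36.692 + 59.08 = 95.772 kPa.
Normally consolidated clay, so the full stress increment lies on the virgin compression line:
S_c = C_c·H/(1+e₀)·log₁₀(σ'_f/σ'_0) = 0.42×6.3/(1+0.85)×log₁₀(95.772/36.692)
    = 1.4303 × 0.41667 = 0.596 m

S_c ≈ 596 mm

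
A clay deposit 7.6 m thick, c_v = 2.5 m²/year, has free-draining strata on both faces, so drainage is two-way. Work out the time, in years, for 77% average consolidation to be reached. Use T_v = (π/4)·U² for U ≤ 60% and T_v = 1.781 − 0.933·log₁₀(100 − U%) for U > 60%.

Drainage path length: H_d = H/2 = 3.8 m (double drainage).
U > 60%: T_v = 1.781 − 0.933·log₁₀(100 − 77) = 0.51051.
t = T_v·H_d²/c_v = 0.51051×3.8²/2.5 = 2.949 years.

t ≈ 2.95 years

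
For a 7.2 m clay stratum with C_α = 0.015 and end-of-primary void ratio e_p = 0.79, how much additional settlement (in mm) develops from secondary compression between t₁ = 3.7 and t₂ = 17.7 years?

Secondary compression: S_s = C_α·H/(1+e_p)·log₁₀(t₂/t₁)
S_s = 0.015×7.2/(1+0.79)×log₁₀(17.7/3.7)
    = 0.06034 × 0.6798 = 0.04101 m

S_s ≈ 41 mm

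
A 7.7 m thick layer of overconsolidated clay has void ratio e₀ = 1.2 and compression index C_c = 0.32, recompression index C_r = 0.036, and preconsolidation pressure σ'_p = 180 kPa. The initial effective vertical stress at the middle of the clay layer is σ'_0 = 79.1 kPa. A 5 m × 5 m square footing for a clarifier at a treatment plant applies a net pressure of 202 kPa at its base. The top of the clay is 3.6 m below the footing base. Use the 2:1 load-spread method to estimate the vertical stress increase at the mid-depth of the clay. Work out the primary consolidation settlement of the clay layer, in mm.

S_c ≈ 18.9 mm

Mid-depth of clay below the footing base: z = 3.6 + 7.7/2 = 7.45 m.
Stress increase at mid-clay by the 2:1 spreading method:
Δσ = qBL/((B+z)(L+z)) = 202×5×5/((5+7.45)(5+7.45)) = 32.58 kPa
Final effective stress: σ'_f = 79.1 + 32.58 = 111.68 kPa.
σ'_f = 111.68 ≤ σ'_p = 180 kPa, so the clay remains overconsolidated and only the recompression index applies:
S_c = C_r·H/(1+e₀)·log₁₀(σ'_f/σ'_0) = 0.036×7.7/2.2×log₁₀(111.68/79.1)
    = 0.126 × 0.1498 = 0.01887 m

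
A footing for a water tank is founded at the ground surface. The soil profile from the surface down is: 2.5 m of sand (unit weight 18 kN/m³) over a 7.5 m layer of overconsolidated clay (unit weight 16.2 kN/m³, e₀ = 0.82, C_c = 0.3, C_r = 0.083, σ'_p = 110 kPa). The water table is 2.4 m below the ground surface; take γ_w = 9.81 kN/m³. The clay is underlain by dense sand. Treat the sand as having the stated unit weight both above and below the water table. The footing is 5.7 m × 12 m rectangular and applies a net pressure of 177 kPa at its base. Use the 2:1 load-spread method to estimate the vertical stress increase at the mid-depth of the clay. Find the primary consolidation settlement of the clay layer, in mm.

S_c ≈ 134 mm

Mid-depth of clay below the ground surface: z = 2.5 + 7.5/2 = 6.25 m.
Total vertical stress at mid-clay: σ_v = 18×2.5 + 16.2×3.75 = 105.75 kPa.
Pore pressure: u = 9.81×(6.25 − 2.4) = 37.769 kPa.
Initial effective stress: σ'_0 = σ_v − u = 105.75 − 37.769 = 67.981 kPa.
Stress increase at mid-clay by the 2:1 spreading method:
Δσ = qBL/((B+z)(L+z)) = 177×5.7×12/((5.7+6.25)(12+6.25)) = 55.513 kPa
Final effective stress: σ'_f = 67.981 + 55.513 = 123.49 kPa.
σ'_f = 123.49 > σ'_p = 110 kPa, so the stress path crosses the preconsolidation pressure — recompression up to σ'_p, then virgin compression beyond:
S_c = H/(1+e₀)·[C_r·log₁₀(σ'_p/σ'_0) + C_c·log₁₀(σ'_f/σ'_p)]
    = 7.5/1.82 × [0.083×log₁₀(110/67.981) + 0.3×log₁₀(123.49/110)]
    = 4.1209 × [0.017347 + 0.015072] = 0.1336 m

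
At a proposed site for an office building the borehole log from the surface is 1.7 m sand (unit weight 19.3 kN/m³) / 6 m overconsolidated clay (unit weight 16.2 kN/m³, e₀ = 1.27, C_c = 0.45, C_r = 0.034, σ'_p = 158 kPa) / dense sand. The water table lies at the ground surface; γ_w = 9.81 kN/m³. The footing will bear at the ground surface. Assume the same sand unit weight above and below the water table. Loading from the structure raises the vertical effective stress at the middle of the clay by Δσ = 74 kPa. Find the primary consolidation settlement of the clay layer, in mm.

Mid-depth of clay below the ground surface: z = 1.7 + 6/2 = 4.7 m.
Total vertical stress at mid-clay: σ_v = 19.3×1.7 + 16.2×3 = 81.41 kPa.
Pore pressure: u = 9.81×(4.7 − 0) = 46.107 kPa.
Initial effective stress: σ'_0 = σ_v − u = 81.41 − 46.107 = 35.303 kPa.
Final effective stress: σ'_f = 35.303 + 74 = 109.3 kPa.
σ'_f = 109.3 ≤ σ'_p = 158 kPa, so the clay remains overconsolidated and only the recompression index applies:
S_c = C_r·H/(1+e₀)·log₁₀(σ'_f/σ'_0) = 0.034×6/2.27×log₁₀(109.3/35.303)
    = 0.089869 × 0.49081 = 0.04411 m

S_c ≈ 44.1 mm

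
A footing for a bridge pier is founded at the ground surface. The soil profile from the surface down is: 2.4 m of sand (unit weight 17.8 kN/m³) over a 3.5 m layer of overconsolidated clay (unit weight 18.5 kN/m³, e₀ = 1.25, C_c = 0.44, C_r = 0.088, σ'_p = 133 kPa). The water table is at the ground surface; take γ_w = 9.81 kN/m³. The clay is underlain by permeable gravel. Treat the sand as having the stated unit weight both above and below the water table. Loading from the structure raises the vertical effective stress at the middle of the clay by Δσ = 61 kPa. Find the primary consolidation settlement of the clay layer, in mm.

S_c ≈ 60.7 mm

Mid-depth of clay below the ground surface: z = 2.4 + 3.5/2 = 4.15 m.
Total vertical stress at mid-clay: σ_v = 17.8×2.4 + 18.5×1.75 = 75.095 kPa.
Pore pressure: u = 9.81×(4.15 − 0) = 40.712 kPa.
Initial effective stress: σ'_0 = σ_v − u = 75.095 − 40.712 = 34.383 kPa.
Final effective stress: σ'_f = 34.383 + 61 = 95.383 kPa.
σ'_f = 95.383 ≤ σ'_p = 133 kPa, so the clay remains overconsolidated and only the recompression index applies:
S_c = C_r·H/(1+e₀)·log₁₀(σ'_f/σ'_0) = 0.088×3.5/2.25×log₁₀(95.383/34.383)
    = 0.13689 × 0.44313 = 0.06066 m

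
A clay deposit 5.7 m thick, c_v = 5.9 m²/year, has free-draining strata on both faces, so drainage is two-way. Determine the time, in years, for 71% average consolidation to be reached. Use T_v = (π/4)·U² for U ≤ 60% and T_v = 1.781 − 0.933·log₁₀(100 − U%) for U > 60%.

Drainage path length: H_d = H/2 = 2.85 m (double drainage).
U > 60%: T_v = 1.781 − 0.933·log₁₀(100 − 71) = 0.41658.
t = T_v·H_d²/c_v = 0.41658×2.85²/5.9 = 0.5735 years.

t ≈ 0.574 years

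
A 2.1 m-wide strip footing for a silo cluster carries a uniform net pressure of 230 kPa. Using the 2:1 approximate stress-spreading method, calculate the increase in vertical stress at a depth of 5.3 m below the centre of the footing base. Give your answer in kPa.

By the 2:1 method the load spreads at 1 horizontal : 2 vertical, so at depth z the loaded area has grown by z in each plan dimension:
Δσ = qB/(B+z) = 230×2.1/(2.1+5.3) = 65.27 kPa

Δσ_z ≈ 65.3 kPa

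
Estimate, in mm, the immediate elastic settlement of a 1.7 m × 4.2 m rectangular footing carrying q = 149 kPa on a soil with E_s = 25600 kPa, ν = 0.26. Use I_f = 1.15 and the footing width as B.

Immediate (elastic) settlement: S_e = q·B·(1−ν²)/E_s · I_f.
S_e = 149 × 1.7 × (1 − 0.26²) / 25600 × 1.15
    = 149 × 1.7 × 0.9324 / 25600 × 1.15
    = 0.01061 m = 10.61 mm

S_e ≈ 10.6 mm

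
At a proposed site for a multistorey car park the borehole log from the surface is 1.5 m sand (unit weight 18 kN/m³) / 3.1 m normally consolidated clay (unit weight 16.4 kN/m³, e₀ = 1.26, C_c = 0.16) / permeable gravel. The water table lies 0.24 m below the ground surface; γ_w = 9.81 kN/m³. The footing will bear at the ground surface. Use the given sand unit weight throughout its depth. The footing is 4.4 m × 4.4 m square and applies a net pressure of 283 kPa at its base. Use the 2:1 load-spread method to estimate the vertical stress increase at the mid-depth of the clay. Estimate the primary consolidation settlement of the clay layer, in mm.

Mid-depth of clay below the ground surface: z = 1.5 + 3.1/2 = 3.05 m.
Total vertical stress at mid-clay: σ_v = 18×1.5 + 16.4×1.55 = 52.42 kPa.
Pore pressure: u = 9.81×(3.05 − 0.24) = 27.566 kPa.
Initial effective stress: σ'_0 = σ_v − u = 52.42 − 27.566 = 24.854 kPa.
Stress increase at mid-clay by the 2:1 spreading method:
Δσ = qBL/((B+z)(L+z)) = 283×4.4×4.4/((4.4+3.05)(4.4+3.05)) = 98.714 kPa
Final effective stress: σ'_f = σ'_0 + Δσ = 24.854 + 98.714 = 123.57 kPa.
Normally consolidated clay, so the full stress increment lies on the virgin compression line:
S_c = C_c·H/(1+e₀)·log₁₀(σ'_f/σ'_0) = 0.16×3.1/(1+1.26)×log₁₀(123.57/24.854)
    = 0.21947 × 0.69652 = 0.1529 m

S_c ≈ 153 mm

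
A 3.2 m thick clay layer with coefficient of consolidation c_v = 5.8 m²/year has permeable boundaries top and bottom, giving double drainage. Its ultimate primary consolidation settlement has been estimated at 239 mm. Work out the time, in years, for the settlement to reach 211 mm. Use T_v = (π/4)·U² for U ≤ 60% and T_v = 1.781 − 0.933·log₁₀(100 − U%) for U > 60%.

t ≈ 0.346 years

Drainage path length: H_d = H/2 = 1.6 m (double drainage).
U = S(t)/S_ult = 211/239 = 0.8828.
U > 60%: T_v = 1.781 − 0.933·log₁₀(100 − 88.285) = 0.78385.
t = T_v·H_d²/c_v = 0.78385×1.6²/5.8 = 0.346 years.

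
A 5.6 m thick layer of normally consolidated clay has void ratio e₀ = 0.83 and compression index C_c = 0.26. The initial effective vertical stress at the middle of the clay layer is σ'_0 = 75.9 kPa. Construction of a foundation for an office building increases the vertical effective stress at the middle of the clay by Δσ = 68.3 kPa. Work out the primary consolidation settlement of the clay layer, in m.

Final effective stress: σ'_f = σ'_0 + Δσ = 75.9 + 68.3 = 144.2 kPa.
Normally consolidated clay, so the full stress increment lies on the virgin compression line:
S_c = C_c·H/(1+e₀)·log₁₀(σ'_f/σ'_0) = 0.26×5.6/(1+0.83)×log₁₀(144.2/75.9)
    = 0.79563 × 0.27872 = 0.2218 m

S_c ≈ 0.222 m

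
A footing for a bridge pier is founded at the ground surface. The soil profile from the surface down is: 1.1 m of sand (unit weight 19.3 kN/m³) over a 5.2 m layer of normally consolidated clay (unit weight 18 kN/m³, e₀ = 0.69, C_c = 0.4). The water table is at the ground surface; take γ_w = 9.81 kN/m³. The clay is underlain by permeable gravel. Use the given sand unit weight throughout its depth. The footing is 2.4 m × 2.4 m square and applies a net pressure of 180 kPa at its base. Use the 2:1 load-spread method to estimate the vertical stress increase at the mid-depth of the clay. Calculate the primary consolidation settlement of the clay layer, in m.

Mid-depth of clay below the ground surface: z = 1.1 + 5.2/2 = 3.7 m.
Total vertical stress at mid-clay: σ_v = 19.3×1.1 + 18×2.6 = 68.03 kPa.
Pore pressure: u = 9.81×(3.7 − 0) = 36.297 kPa.
Initial effective stress: σ'_0 = σ_v − u = 68.03 − 36.297 = 31.733 kPa.
Stress increase at mid-clay by the 2:1 spreading method:
Δσ = qBL/((B+z)(L+z)) = 180×2.4×2.4/((2.4+3.7)(2.4+3.7)) = 27.863 kPa
Final effective stress: σ'_f = σ'_0 + Δσ = 31.733 + 27.863 = 59.596 kPa.
Normally consolidated clay, so the full stress increment lies on the virgin compression line:
S_c = C_c·H/(1+e₀)·log₁₀(σ'_f/σ'_0) = 0.4×5.2/(1+0.69)×log₁₀(59.596/31.733)
    = 1.2308 × 0.27371 = 0.3369 m

S_c ≈ 0.337 m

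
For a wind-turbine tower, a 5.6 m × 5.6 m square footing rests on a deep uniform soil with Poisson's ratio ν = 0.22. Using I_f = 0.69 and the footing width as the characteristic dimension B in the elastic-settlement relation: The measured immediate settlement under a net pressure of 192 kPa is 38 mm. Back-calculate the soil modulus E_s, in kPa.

S_e = q·B·(1−ν²)/E_s · I_f  ⇒  E_s = q·B·(1−ν²)·I_f / S_e.
E_s = 192 × 5.6 × 0.9516 × 0.69 / 0.038 = 18580 kPa

E_s ≈ 18600 kPa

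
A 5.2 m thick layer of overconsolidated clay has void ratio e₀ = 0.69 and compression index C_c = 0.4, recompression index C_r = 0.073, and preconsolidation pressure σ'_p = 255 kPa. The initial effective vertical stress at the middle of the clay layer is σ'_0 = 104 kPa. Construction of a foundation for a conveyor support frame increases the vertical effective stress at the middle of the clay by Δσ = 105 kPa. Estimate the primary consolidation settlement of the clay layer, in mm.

S_c ≈ 68.1 mm

Final effective stress: σ'_f = 104 + 105 = 209 kPa.
σ'_f = 209 ≤ σ'_p = 255 kPa, so the clay remains overconsolidated and only the recompression index applies:
S_c = C_r·H/(1+e₀)·log₁₀(σ'_f/σ'_0) = 0.073×5.2/1.69×log₁₀(209/104)
    = 0.22461 × 0.30311 = 0.06808 m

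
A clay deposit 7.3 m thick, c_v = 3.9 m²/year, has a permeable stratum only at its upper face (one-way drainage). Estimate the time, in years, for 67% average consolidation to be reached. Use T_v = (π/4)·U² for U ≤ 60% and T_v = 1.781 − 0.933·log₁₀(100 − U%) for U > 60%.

t ≈ 4.98 years

Drainage path length: H_d = H = 7.3 m (single drainage).
U > 60%: T_v = 1.781 − 0.933·log₁₀(100 − 67) = 0.36423.
t = T_v·H_d²/c_v = 0.36423×7.3²/3.9 = 4.977 years.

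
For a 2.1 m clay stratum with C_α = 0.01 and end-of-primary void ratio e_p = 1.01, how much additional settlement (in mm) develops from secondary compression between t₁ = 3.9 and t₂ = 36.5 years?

Secondary compression: S_s = C_α·H/(1+e_p)·log₁₀(t₂/t₁)
S_s = 0.01×2.1/(1+1.01)×log₁₀(36.5/3.9)
    = 0.01045 × 0.9712 = 0.01015 m

S_s ≈ 10.1 mm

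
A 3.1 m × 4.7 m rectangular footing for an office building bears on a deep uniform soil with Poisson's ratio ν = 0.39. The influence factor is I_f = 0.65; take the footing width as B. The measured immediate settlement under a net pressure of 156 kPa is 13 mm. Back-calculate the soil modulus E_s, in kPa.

S_e = q·B·(1−ν²)/E_s · I_f  ⇒  E_s = q·B·(1−ν²)·I_f / S_e.
E_s = 156 × 3.1 × 0.8479 × 0.65 / 0.013 = 20500 kPa

E_s ≈ 20500 kPa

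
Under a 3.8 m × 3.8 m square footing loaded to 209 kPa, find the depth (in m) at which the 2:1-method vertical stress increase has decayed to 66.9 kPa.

2:1 spreading — at depth z the loaded area has grown by z in each plan dimension:
qB²/(B+z)² = Δσ_z ⇒ z = B(√(q/Δσ_z) − 1) = 3.8×(√(209/66.9) − 1) = 2.917 m

z ≈ 2.92 m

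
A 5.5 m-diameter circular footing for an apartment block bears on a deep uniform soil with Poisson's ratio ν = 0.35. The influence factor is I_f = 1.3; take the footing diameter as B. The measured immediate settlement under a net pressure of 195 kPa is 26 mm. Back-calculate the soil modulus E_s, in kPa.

S_e = q·B·(1−ν²)/E_s · I_f  ⇒  E_s = q·B·(1−ν²)·I_f / S_e.
E_s = 195 × 5.5 × 0.8775 × 1.3 / 0.026 = 47060 kPa

E_s ≈ 47100 kPa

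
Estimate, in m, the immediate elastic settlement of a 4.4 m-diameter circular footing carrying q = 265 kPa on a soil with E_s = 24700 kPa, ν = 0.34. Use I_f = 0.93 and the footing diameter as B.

Immediate (elastic) settlement: S_e = q·B·(1−ν²)/E_s · I_f.
S_e = 265 × 4.4 × (1 − 0.34²) / 24700 × 0.93
    = 265 × 4.4 × 0.8844 / 24700 × 0.93
    = 0.03883 m

S_e ≈ 0.0388 m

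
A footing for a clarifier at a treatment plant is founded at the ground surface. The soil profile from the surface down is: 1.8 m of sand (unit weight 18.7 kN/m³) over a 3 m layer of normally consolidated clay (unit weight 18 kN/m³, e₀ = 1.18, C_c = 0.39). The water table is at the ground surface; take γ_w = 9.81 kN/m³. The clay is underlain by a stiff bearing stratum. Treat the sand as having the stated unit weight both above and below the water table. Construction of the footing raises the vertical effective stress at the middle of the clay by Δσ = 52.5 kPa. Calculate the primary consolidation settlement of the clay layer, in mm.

Mid-depth of clay below the ground surface: z = 1.8 + 3/2 = 3.3 m.
Total vertical stress at mid-clay: σ_v = 18.7×1.8 + 18×1.5 = 60.66 kPa.
Pore pressure: u = 9.81×(3.3 − 0) = 32.373 kPa.
Initial effective stress: σ'_0 = σ_v − u = 60.66 − 32.373 = 28.287 kPa.
Final effective stress: σ'_f = σ'_0 + Δσ = 28.287 + 52.5 = 80.787 kPa.
Normally consolidated clay, so the full stress increment lies on the virgin compression line:
S_c = C_c·H/(1+e₀)·log₁₀(σ'_f/σ'_0) = 0.39×3/(1+1.18)×log₁₀(80.787/28.287)
    = 0.5367 × 0.45575 = 0.2446 m

S_c ≈ 245 mm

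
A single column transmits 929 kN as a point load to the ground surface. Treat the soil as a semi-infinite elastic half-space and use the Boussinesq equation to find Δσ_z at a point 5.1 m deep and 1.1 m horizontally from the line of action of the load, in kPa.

Boussinesq vertical stress below a point load on an elastic half-space:
Δσ_z = 3P/(2πz²) · [1 + (r/z)²]^(−5/2)
r/z = 1.1/5.1 = 0.21569; [1+(r/z)²]^(−5/2) = 0.89255.
Δσ_z = 3×929/(2π×5.1²) × 0.89255 = 17.054 × 0.89255 = 15.22 kPa

Δσ_z ≈ 15.2 kPa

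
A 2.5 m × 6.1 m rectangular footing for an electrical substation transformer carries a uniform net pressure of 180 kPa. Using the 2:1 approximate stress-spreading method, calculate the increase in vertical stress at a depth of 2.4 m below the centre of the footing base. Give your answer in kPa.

Δσ_z ≈ 65.9 kPa

By the 2:1 method the load spreads at 1 horizontal : 2 vertical, so at depth z the loaded area has grown by z in each plan dimension:
Δσ = qBL/((B+z)(L+z)) = 180×2.5×6.1/((2.5+2.4)(6.1+2.4)) = 65.906 kPa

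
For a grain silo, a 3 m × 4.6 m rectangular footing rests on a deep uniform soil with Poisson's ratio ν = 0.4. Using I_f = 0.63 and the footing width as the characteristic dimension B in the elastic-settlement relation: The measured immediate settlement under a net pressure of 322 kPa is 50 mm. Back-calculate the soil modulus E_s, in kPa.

S_e = q·B·(1−ν²)/E_s · I_f  ⇒  E_s = q·B·(1−ν²)·I_f / S_e.
E_s = 322 × 3 × 0.84 × 0.63 / 0.05 = 10220 kPa

E_s ≈ 10200 kPa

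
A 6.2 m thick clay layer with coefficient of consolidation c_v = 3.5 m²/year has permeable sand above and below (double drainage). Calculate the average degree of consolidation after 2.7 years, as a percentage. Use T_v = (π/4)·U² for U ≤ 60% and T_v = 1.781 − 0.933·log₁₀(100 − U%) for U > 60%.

U ≈ 92.8 %

Drainage path length: H_d = H/2 = 3.1 m (double drainage).
T_v = c_v·t/H_d² = 3.5×2.7/3.1² = 0.98335.
T_v = 0.98335 corresponds to the U > 60% branch:
U = 1 − 10^((1.781 − T_v)/0.933)/100 = 0.9284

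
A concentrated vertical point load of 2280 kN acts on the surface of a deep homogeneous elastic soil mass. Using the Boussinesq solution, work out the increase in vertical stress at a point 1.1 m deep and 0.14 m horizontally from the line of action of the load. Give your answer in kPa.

Boussinesq vertical stress below a point load on an elastic half-space:
Δσ_z = 3P/(2πz²) · [1 + (r/z)²]^(−5/2)
r/z = 0.14/1.1 = 0.12727; [1+(r/z)²]^(−5/2) = 0.96062.
Δσ_z = 3×2280/(2π×1.1²) × 0.96062 = 899.69 × 0.96062 = 864.3 kPa

Δσ_z ≈ 864 kPa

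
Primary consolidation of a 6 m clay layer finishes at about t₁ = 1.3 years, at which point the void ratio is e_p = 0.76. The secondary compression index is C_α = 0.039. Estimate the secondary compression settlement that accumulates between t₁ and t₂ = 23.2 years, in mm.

S_s ≈ 166 mm

Secondary compression: S_s = C_α·H/(1+e_p)·log₁₀(t₂/t₁)
S_s = 0.039×6/(1+0.76)×log₁₀(23.2/1.3)
    = 0.133 × 1.252 = 0.1664 m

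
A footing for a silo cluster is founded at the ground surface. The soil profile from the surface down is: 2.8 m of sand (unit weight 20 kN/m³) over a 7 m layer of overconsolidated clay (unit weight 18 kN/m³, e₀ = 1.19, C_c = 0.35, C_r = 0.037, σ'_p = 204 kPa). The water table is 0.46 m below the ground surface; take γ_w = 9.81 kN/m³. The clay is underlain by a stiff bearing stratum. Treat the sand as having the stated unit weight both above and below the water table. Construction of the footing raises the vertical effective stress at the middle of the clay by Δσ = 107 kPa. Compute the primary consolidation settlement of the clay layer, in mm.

S_c ≈ 51.7 mm

Mid-depth of clay below the ground surface: z = 2.8 + 7/2 = 6.3 m.
Total vertical stress at mid-clay: σ_v = 20×2.8 + 18×3.5 = 119 kPa.
Pore pressure: u = 9.81×(6.3 − 0.46) = 57.29 kPa.
Initial effective stress: σ'_0 = σ_v − u = 119 − 57.29 = 61.71 kPa.
Final effective stress: σ'_f = 61.71 + 107 = 168.71 kPa.
σ'_f = 168.71 ≤ σ'_p = 204 kPa, so the clay remains overconsolidated and only the recompression index applies:
S_c = C_r·H/(1+e₀)·log₁₀(σ'_f/σ'_0) = 0.037×7/2.19×log₁₀(168.71/61.71)
    = 0.11826 × 0.43679 = 0.05166 m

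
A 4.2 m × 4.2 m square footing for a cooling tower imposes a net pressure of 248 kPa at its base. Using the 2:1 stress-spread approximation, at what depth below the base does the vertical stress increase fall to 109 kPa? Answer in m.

2:1 spreading — at depth z the loaded area has grown by z in each plan dimension:
qB²/(B+z)² = Δσ_z ⇒ z = B(√(q/Δσ_z) − 1) = 4.2×(√(248/109) − 1) = 2.135 m

z ≈ 2.14 m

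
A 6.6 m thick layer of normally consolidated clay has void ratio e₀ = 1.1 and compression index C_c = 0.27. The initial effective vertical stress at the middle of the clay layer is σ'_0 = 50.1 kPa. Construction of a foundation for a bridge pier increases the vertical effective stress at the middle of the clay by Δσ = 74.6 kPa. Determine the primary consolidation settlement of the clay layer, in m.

S_c ≈ 0.336 m

Final effective stress: σ'_f = σ'_0 + Δσ = 50.1 + 74.6 = 124.7 kPa.
Normally consolidated clay, so the full stress increment lies on the virgin compression line:
S_c = C_c·H/(1+e₀)·log₁₀(σ'_f/σ'_0) = 0.27×6.6/(1+1.1)×log₁₀(124.7/50.1)
    = 0.84857 × 0.39603 = 0.3361 m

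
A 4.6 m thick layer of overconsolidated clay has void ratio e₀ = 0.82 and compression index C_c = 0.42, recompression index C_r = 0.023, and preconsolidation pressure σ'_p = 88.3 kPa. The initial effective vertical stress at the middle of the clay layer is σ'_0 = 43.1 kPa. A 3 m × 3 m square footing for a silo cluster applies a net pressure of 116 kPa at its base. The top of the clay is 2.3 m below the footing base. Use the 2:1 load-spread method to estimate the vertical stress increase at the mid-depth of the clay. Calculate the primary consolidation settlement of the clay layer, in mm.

S_c ≈ 8.84 mm

Mid-depth of clay below the footing base: z = 2.3 + 4.6/2 = 4.6 m.
Stress increase at mid-clay by the 2:1 spreading method:
Δσ = qBL/((B+z)(L+z)) = 116×3×3/((3+4.6)(3+4.6)) = 18.075 kPa
Final effective stress: σ'_f = 43.1 + 18.075 = 61.175 kPa.
σ'_f = 61.175 ≤ σ'_p = 88.3 kPa, so the clay remains overconsolidated and only the recompression index applies:
S_c = C_r·H/(1+e₀)·log₁₀(σ'_f/σ'_0) = 0.023×4.6/1.82×log₁₀(61.175/43.1)
    = 0.058132 × 0.1521 = 0.008842 m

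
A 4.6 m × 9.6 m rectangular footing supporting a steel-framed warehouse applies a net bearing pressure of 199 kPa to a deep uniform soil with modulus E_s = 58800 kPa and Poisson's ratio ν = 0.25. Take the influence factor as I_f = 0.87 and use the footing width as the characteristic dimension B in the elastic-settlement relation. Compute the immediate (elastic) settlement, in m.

S_e ≈ 0.0127 m

Immediate (elastic) settlement: S_e = q·B·(1−ν²)/E_s · I_f.
S_e = 199 × 4.6 × (1 − 0.25²) / 58800 × 0.87
    = 199 × 4.6 × 0.9375 / 58800 × 0.87
    = 0.0127 m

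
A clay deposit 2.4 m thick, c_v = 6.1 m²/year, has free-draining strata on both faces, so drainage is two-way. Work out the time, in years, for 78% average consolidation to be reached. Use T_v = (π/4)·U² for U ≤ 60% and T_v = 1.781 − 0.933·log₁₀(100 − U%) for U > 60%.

t ≈ 0.125 years

Drainage path length: H_d = H/2 = 1.2 m (double drainage).
U > 60%: T_v = 1.781 − 0.933·log₁₀(100 − 78) = 0.52852.
t = T_v·H_d²/c_v = 0.52852×1.2²/6.1 = 0.1248 years.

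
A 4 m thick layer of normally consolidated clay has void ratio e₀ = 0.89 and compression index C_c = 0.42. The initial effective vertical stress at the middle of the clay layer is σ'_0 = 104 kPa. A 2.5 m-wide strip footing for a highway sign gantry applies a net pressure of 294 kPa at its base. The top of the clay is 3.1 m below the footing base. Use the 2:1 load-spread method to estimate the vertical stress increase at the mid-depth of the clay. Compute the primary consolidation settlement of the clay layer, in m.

Mid-depth of clay below the footing base: z = 3.1 + 4/2 = 5.1 m.
Stress increase at mid-clay by the 2:1 spreading method:
Δσ = qB/(B+z) = 294×2.5/(2.5+5.1) = 96.711 kPa
Final effective stress: σ'_f = σ'_0 + Δσ = 104 + 96.711 = 200.71 kPa.
Normally consolidated clay, so the full stress increment lies on the virgin compression line:
S_c = C_c·H/(1+e₀)·log₁₀(σ'_f/σ'_0) = 0.42×4/(1+0.89)×log₁₀(200.71/104)
    = 0.88889 × 0.28554 = 0.2538 m

S_c ≈ 0.254 m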